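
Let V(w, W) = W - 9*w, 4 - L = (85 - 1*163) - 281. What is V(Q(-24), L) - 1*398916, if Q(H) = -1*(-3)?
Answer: -398580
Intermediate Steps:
Q(H) = 3
L = 363 (L = 4 - ((85 - 1*163) - 281) = 4 - ((85 - 163) - 281) = 4 - (-78 - 281) = 4 - 1*(-359) = 4 + 359 = 363)
V(Q(-24), L) - 1*398916 = (363 - 9*3) - 1*398916 = (363 - 27) - 398916 = 336 - 398916 = -398580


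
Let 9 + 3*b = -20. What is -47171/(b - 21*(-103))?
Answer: -141513/6460 ≈ -21.906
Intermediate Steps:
b = -29/3 (b = -3 + (1/3)*(-20) = -3 - 20/3 = -29/3 ≈ -9.6667)
-47171/(b - 21*(-103)) = -47171/(-29/3 - 21*(-103)) = -47171/(-29/3 + 2163) = -47171/6460/3 = -47171*3/6460 = -141513/6460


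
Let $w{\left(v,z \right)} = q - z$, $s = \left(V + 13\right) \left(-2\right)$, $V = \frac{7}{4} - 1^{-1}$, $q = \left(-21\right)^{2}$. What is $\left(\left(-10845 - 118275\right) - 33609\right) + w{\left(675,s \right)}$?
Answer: $- \frac{324521}{2} \approx -1.6226 \cdot 10^{5}$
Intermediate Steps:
$q = 441$
$V = \frac{3}{4}$ ($V = 7 \cdot \frac{1}{4} - 1 = \frac{7}{4} - 1 = \frac{3}{4} \approx 0.75$)
$s = - \frac{55}{2}$ ($s = \left(\frac{3}{4} + 13\right) \left(-2\right) = \frac{55}{4} \left(-2\right) = - \frac{55}{2} \approx -27.5$)
$w{\left(v,z \right)} = 441 - z$
$\left(\left(-10845 - 118275\right) - 33609\right) + w{\left(675,s \right)} = \left(\left(-10845 - 118275\right) - 33609\right) + \left(441 - - \frac{55}{2}\right) = \left(-129120 - 33609\right) + \left(441 + \frac{55}{2}\right) = -162729 + \frac{937}{2} = - \frac{324521}{2}$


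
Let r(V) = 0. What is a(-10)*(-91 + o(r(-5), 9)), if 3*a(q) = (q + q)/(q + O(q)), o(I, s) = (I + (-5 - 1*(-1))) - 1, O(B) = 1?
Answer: -640/9 ≈ -71.111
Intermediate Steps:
o(I, s) = -5 + I (o(I, s) = (I + (-5 + 1)) - 1 = (I - 4) - 1 = (-4 + I) - 1 = -5 + I)
a(q) = 2*q/(3*(1 + q)) (a(q) = ((q + q)/(q + 1))/3 = ((2*q)/(1 + q))/3 = (2*q/(1 + q))/3 = 2*q/(3*(1 + q)))
a(-10)*(-91 + o(r(-5), 9)) = ((⅔)*(-10)/(1 - 10))*(-91 + (-5 + 0)) = ((⅔)*(-10)/(-9))*(-91 - 5) = ((⅔)*(-10)*(-⅑))*(-96) = (20/27)*(-96) = -640/9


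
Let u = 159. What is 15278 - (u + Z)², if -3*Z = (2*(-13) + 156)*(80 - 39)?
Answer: -23414107/9 ≈ -2.6016e+6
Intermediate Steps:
Z = -5330/3 (Z = -(2*(-13) + 156)*(80 - 39)/3 = -(-26 + 156)*41/3 = -130*41/3 = -⅓*5330 = -5330/3 ≈ -1776.7)
15278 - (u + Z)² = 15278 - (159 - 5330/3)² = 15278 - (-4853/3)² = 15278 - 1*23551609/9 = 15278 - 23551609/9 = -23414107/9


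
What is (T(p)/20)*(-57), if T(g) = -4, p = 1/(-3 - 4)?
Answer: 57/5 ≈ 11.400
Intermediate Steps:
p = -1/7 (p = 1/(-7) = -1/7 ≈ -0.14286)
(T(p)/20)*(-57) = -4/20*(-57) = -4*1/20*(-57) = -1/5*(-57) = 57/5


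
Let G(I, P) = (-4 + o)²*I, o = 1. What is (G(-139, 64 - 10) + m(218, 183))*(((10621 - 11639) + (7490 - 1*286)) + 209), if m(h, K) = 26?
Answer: -7833875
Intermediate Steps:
G(I, P) = 9*I (G(I, P) = (-4 + 1)²*I = (-3)²*I = 9*I)
(G(-139, 64 - 10) + m(218, 183))*(((10621 - 11639) + (7490 - 1*286)) + 209) = (9*(-139) + 26)*(((10621 - 11639) + (7490 - 1*286)) + 209) = (-1251 + 26)*((-1018 + (7490 - 286)) + 209) = -1225*((-1018 + 7204) + 209) = -1225*(6186 + 209) = -1225*6395 = -7833875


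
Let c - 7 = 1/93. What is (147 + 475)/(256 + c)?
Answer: 28923/12230 ≈ 2.3649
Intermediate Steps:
c = 652/93 (c = 7 + 1/93 = 652/93 ≈ 7.0107)
(147 + 475)/(256 + c) = (147 + 475)/(256 + 652/93) = 622/(24460/93) = 622*(93/24460) = 28923/12230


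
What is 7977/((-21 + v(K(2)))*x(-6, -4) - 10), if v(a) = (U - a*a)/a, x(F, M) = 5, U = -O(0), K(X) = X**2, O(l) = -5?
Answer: -31908/515 ≈ -61.957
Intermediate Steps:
U = 5 (U = -1*(-5) = 5)
v(a) = (5 - a**2)/a (v(a) = (5 - a*a)/a = (5 - a**2)/a)
7977/((-21 + v(K(2)))*x(-6, -4) - 10) = 7977/((-21 + (-1*2**2 + 5/(2**2)))*5 - 10) = 7977/((-21 + (-1*4 + 5/4))*5 - 10) = 7977/((-21 + (-4 + 5*(1/4)))*5 - 10) = 7977/((-21 + (-4 + 5/4))*5 - 10) = 7977/((-21 - 11/4)*5 - 10) = 7977/(-95/4*5 - 10) = 7977/(-475/4 - 10) = 7977/(-515/4) = 7977*(-4/515) = -31908/515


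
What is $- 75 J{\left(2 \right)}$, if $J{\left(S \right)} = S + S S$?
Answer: $-450$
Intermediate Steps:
$J{\left(S \right)} = S + S^{2}$
$- 75 J{\left(2 \right)} = - 75 \cdot 2 \left(1 + 2\right) = - 75 \cdot 2 \cdot 3 = \left(-75\right) 6 = -450$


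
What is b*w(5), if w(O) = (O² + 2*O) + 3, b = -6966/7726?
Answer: -132354/3863 ≈ -34.262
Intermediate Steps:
b = -3483/3863 (b = -6966*1/7726 = -3483/3863 ≈ -0.90163)
w(O) = 3 + O² + 2*O
b*w(5) = -3483*(3 + 5² + 2*5)/3863 = -3483*(3 + 25 + 10)/3863 = -3483/3863*38 = -132354/3863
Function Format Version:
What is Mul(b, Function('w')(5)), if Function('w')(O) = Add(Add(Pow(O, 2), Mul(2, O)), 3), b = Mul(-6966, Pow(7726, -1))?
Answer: Rational(-132354, 3863) ≈ -34.262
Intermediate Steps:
b = Rational(-3483, 3863) (b = Mul(-6966, Rational(1, 7726)) = Rational(-3483, 3863) ≈ -0.90163)
Function('w')(O) = Add(3, Pow(O, 2), Mul(2, O))
Mul(b, Function('w')(5)) = Mul(Rational(-3483, 3863), Add(3, Pow(5, 2), Mul(2, 5))) = Mul(Rational(-3483, 3863), Add(3, 25, 10)) = Mul(Rational(-3483, 3863), 38) = Rational(-132354, 3863)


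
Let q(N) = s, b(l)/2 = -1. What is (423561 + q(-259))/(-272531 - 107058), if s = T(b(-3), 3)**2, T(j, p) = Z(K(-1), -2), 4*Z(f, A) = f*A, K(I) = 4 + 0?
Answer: -423565/379589 ≈ -1.1159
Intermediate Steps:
K(I) = 4
Z(f, A) = A*f/4 (Z(f, A) = (f*A)/4 = (A*f)/4 = A*f/4)
b(l) = -2 (b(l) = 2*(-1) = -2)
T(j, p) = -2 (T(j, p) = (1/4)*(-2)*4 = -2)
s = 4 (s = (-2)**2 = 4)
q(N) = 4
(423561 + q(-259))/(-272531 - 107058) = (423561 + 4)/(-272531 - 107058) = 423565/(-379589) = 423565*(-1/379589) = -423565/379589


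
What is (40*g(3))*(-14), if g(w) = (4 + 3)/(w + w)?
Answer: -1960/3 ≈ -653.33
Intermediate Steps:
g(w) = 7/(2*w) (g(w) = 7/((2*w)) = 7*(1/(2*w)) = 7/(2*w))
(40*g(3))*(-14) = (40*((7/2)/3))*(-14) = (40*((7/2)*(1/3)))*(-14) = (40*(7/6))*(-14) = (140/3)*(-14) = -1960/3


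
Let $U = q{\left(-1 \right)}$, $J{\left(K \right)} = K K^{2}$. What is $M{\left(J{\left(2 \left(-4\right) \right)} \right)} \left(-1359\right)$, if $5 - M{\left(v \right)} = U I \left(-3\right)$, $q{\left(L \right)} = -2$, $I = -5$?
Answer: $-47565$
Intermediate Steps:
$J{\left(K \right)} = K^{3}$
$U = -2$
$M{\left(v \right)} = 35$ ($M{\left(v \right)} = 5 - \left(-2\right) \left(-5\right) \left(-3\right) = 5 - 10 \left(-3\right) = 5 - -30 = 5 + 30 = 35$)
$M{\left(J{\left(2 \left(-4\right) \right)} \right)} \left(-1359\right) = 35 \left(-1359\right) = -47565$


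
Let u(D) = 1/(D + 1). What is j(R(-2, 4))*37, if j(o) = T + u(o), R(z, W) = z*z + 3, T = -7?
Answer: -2035/8 ≈ -254.38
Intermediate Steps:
R(z, W) = 3 + z**2 (R(z, W) = z**2 + 3 = 3 + z**2)
u(D) = 1/(1 + D)
j(o) = -7 + 1/(1 + o)
j(R(-2, 4))*37 = ((-6 - 7*(3 + (-2)**2))/(1 + (3 + (-2)**2)))*37 = ((-6 - 7*(3 + 4))/(1 + (3 + 4)))*37 = ((-6 - 7*7)/(1 + 7))*37 = ((-6 - 49)/8)*37 = ((1/8)*(-55))*37 = -55/8*37 = -2035/8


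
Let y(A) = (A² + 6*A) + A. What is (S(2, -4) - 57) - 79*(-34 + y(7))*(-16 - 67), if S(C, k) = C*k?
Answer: 419583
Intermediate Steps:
y(A) = A² + 7*A
(S(2, -4) - 57) - 79*(-34 + y(7))*(-16 - 67) = (2*(-4) - 57) - 79*(-34 + 7*(7 + 7))*(-16 - 67) = (-8 - 57) - 79*(-34 + 7*14)*(-83) = -65 - 79*(-34 + 98)*(-83) = -65 - 5056*(-83) = -65 - 79*(-5312) = -65 + 419648 = 419583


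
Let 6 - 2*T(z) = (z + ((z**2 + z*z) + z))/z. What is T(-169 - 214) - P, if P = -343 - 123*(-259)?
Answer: -31129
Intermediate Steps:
P = 31514 (P = -343 + 31857 = 31514)
T(z) = 3 - (2*z + 2*z**2)/(2*z) (T(z) = 3 - (z + ((z**2 + z*z) + z))/(2*z) = 3 - (z + ((z**2 + z**2) + z))/(2*z) = 3 - (z + (2*z**2 + z))/(2*z) = 3 - (z + (z + 2*z**2))/(2*z) = 3 - (2*z + 2*z**2)/(2*z))
T(-169 - 214) - P = (2 - (-169 - 214)) - 1*31514 = (2 - 1*(-383)) - 31514 = (2 + 383) - 31514 = 385 - 31514 = -31129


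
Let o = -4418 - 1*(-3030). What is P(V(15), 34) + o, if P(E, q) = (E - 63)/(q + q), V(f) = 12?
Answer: -5555/4 ≈ -1388.8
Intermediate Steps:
P(E, q) = (-63 + E)/(2*q) (P(E, q) = (-63 + E)/((2*q)) = (-63 + E)*(1/(2*q)) = (-63 + E)/(2*q))
o = -1388 (o = -4418 + 3030 = -1388)
P(V(15), 34) + o = (½)*(-63 + 12)/34 - 1388 = (½)*(1/34)*(-51) - 1388 = -¾ - 1388 = -5555/4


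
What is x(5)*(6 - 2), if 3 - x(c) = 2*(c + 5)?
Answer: -68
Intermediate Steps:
x(c) = -7 - 2*c (x(c) = 3 - 2*(c + 5) = 3 - 2*(5 + c) = 3 - (10 + 2*c) = 3 + (-10 - 2*c) = -7 - 2*c)
x(5)*(6 - 2) = (-7 - 2*5)*(6 - 2) = (-7 - 10)*4 = -17*4 = -68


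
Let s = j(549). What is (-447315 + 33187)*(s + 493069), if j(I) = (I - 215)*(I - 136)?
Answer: -261319323408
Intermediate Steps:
j(I) = (-215 + I)*(-136 + I)
s = 137942 (s = 29240 + 549² - 351*549 = 29240 + 301401 - 192699 = 137942)
(-447315 + 33187)*(s + 493069) = (-447315 + 33187)*(137942 + 493069) = -414128*631011 = -261319323408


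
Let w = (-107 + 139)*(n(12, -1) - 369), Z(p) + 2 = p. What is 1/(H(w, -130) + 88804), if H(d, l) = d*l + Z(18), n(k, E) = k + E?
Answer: 1/1578100 ≈ 6.3367e-7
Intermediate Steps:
n(k, E) = E + k
Z(p) = -2 + p
w = -11456 (w = (-107 + 139)*((-1 + 12) - 369) = 32*(11 - 369) = 32*(-358) = -11456)
H(d, l) = 16 + d*l (H(d, l) = d*l + (-2 + 18) = d*l + 16 = 16 + d*l)
1/(H(w, -130) + 88804) = 1/((16 - 11456*(-130)) + 88804) = 1/((16 + 1489280) + 88804) = 1/(1489296 + 88804) = 1/1578100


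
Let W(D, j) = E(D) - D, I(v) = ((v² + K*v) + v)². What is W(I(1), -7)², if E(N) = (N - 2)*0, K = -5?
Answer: 81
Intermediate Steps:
E(N) = 0 (E(N) = (-2 + N)*0 = 0)
I(v) = (v² - 4*v)² (I(v) = ((v² - 5*v) + v)² = (v² - 4*v)²)
W(D, j) = -D (W(D, j) = 0 - D = -D)
W(I(1), -7)² = (-1²*(-4 + 1)²)² = (-(-3)²)² = (-9)² = 81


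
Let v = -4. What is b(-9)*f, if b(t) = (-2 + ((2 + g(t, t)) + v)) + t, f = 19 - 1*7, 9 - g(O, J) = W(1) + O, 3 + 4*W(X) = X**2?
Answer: 66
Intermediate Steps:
W(X) = -3/4 + X**2/4
g(O, J) = 19/2 - O (g(O, J) = 9 - ((-3/4 + (1/4)*1**2) + O) = 9 - ((-3/4 + (1/4)*1) + O) = 9 - ((-3/4 + 1/4) + O) = 9 - (-1/2 + O) = 9 + (1/2 - O) = 19/2 - O)
f = 12 (f = 19 - 7 = 12)
b(t) = 11/2 (b(t) = (-2 + ((2 + (19/2 - t)) - 4)) + t = (-2 + ((23/2 - t) - 4)) + t = (-2 + (15/2 - t)) + t = (11/2 - t) + t = 11/2)
b(-9)*f = (11/2)*12 = 66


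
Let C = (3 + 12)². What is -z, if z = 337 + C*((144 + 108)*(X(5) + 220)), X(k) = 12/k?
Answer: -12610417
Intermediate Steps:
C = 225 (C = 15² = 225)
z = 12610417 (z = 337 + 225*((144 + 108)*(12/5 + 220)) = 337 + 225*(252*(12*(⅕) + 220)) = 337 + 225*(252*(12/5 + 220)) = 337 + 225*(252*(1112/5)) = 337 + 225*(280224/5) = 337 + 12610080 = 12610417)
-z = -1*12610417 = -12610417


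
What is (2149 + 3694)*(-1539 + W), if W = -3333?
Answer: -28467096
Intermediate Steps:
(2149 + 3694)*(-1539 + W) = (2149 + 3694)*(-1539 - 3333) = 5843*(-4872) = -28467096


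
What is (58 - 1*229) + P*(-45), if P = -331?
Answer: 14724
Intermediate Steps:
(58 - 1*229) + P*(-45) = (58 - 1*229) - 331*(-45) = (58 - 229) + 14895 = -171 + 14895 = 14724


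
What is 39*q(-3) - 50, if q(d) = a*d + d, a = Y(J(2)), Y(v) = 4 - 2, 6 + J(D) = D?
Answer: -401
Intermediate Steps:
J(D) = -6 + D
Y(v) = 2
a = 2
q(d) = 3*d (q(d) = 2*d + d = 3*d)
39*q(-3) - 50 = 39*(3*(-3)) - 50 = 39*(-9) - 50 = -351 - 50 = -401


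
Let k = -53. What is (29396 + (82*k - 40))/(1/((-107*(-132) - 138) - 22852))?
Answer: -221738660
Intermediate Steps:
(29396 + (82*k - 40))/(1/((-107*(-132) - 138) - 22852)) = (29396 + (82*(-53) - 40))/(1/((-107*(-132) - 138) - 22852)) = (29396 + (-4346 - 40))/(1/((14124 - 138) - 22852)) = (29396 - 4386)/(1/(13986 - 22852)) = 25010/(1/(-8866)) = 25010/(-1/8866) = 25010*(-8866) = -221738660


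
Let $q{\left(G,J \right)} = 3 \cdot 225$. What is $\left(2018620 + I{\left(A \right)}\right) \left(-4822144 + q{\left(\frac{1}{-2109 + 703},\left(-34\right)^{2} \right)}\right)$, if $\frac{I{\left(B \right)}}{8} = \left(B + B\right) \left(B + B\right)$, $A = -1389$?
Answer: $-307401878314348$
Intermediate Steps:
$I{\left(B \right)} = 32 B^{2}$ ($I{\left(B \right)} = 8 \left(B + B\right) \left(B + B\right) = 8 \cdot 2 B 2 B = 8 \cdot 4 B^{2} = 32 B^{2}$)
$q{\left(G,J \right)} = 675$
$\left(2018620 + I{\left(A \right)}\right) \left(-4822144 + q{\left(\frac{1}{-2109 + 703},\left(-34\right)^{2} \right)}\right) = \left(2018620 + 32 \left(-1389\right)^{2}\right) \left(-4822144 + 675\right) = \left(2018620 + 32 \cdot 1929321\right) \left(-4821469\right) = \left(2018620 + 61738272\right) \left(-4821469\right) = 63756892 \left(-4821469\right) = -307401878314348$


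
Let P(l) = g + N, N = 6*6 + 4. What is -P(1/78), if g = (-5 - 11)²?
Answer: -296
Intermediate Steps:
g = 256 (g = (-16)² = 256)
N = 40 (N = 36 + 4 = 40)
P(l) = 296 (P(l) = 256 + 40 = 296)
-P(1/78) = -1*296 = -296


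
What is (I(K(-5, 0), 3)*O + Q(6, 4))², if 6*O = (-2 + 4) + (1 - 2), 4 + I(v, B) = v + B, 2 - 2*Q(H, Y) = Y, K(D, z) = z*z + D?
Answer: 4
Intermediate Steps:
K(D, z) = D + z² (K(D, z) = z² + D = D + z²)
Q(H, Y) = 1 - Y/2
I(v, B) = -4 + B + v (I(v, B) = -4 + (v + B) = -4 + (B + v) = -4 + B + v)
O = ⅙ (O = ((-2 + 4) + (1 - 2))/6 = (2 - 1)/6 = (⅙)*1 = ⅙ ≈ 0.16667)
(I(K(-5, 0), 3)*O + Q(6, 4))² = ((-4 + 3 + (-5 + 0²))*(⅙) + (1 - ½*4))² = ((-4 + 3 + (-5 + 0))*(⅙) + (1 - 2))² = ((-4 + 3 - 5)*(⅙) - 1)² = (-6*⅙ - 1)² = (-1 - 1)² = (-2)² = 4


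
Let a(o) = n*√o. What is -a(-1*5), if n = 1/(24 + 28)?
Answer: -I*√5/52 ≈ -0.043001*I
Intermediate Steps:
n = 1/52 ≈ 0.019231
a(o) = √o/52
-a(-1*5) = -√(-1*5)/52 = -√(-5)/52 = -I*√5/52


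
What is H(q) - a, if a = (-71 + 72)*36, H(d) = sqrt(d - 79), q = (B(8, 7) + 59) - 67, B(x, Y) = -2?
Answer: -36 + I*sqrt(89) ≈ -36.0 + 9.434*I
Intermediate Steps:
q = -10 (q = (-2 + 59) - 67 = 57 - 67 = -10)
H(d) = sqrt(-79 + d)
a = 36 (a = 1*36 = 36)
H(q) - a = sqrt(-79 - 10) - 1*36 = sqrt(-89) - 36 = I*sqrt(89) - 36 = -36 + I*sqrt(89)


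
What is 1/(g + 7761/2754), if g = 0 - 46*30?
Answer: -918/1264253 ≈ -0.00072612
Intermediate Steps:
g = -1380 (g = 0 - 1380 = -1380)
1/(g + 7761/2754) = 1/(-1380 + 7761/2754) = 1/(-1380 + 7761*(1/2754)) = 1/(-1380 + 2587/918) = 1/(-1264253/918) = -918/1264253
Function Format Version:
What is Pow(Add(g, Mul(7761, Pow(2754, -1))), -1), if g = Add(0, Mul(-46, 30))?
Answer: Rational(-918, 1264253) ≈ -0.00072612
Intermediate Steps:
g = -1380 (g = Add(0, -1380) = -1380)
Pow(Add(g, Mul(7761, Pow(2754, -1))), -1) = Pow(Add(-1380, Mul(7761, Pow(2754, -1))), -1) = Pow(Add(-1380, Mul(7761, Rational(1, 2754))), -1) = Pow(Add(-1380, Rational(2587, 918)), -1) = Pow(Rational(-1264253, 918), -1) = Rational(-918, 1264253)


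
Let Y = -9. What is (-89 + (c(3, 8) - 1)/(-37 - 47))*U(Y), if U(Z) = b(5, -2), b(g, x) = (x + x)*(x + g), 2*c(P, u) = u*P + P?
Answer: 14977/14 ≈ 1069.8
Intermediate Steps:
c(P, u) = P/2 + P*u/2 (c(P, u) = (u*P + P)/2 = (P*u + P)/2 = (P + P*u)/2 = P/2 + P*u/2)
b(g, x) = 2*x*(g + x) (b(g, x) = (2*x)*(g + x) = 2*x*(g + x))
U(Z) = -12 (U(Z) = 2*(-2)*(5 - 2) = 2*(-2)*3 = -12)
(-89 + (c(3, 8) - 1)/(-37 - 47))*U(Y) = (-89 + ((½)*3*(1 + 8) - 1)/(-37 - 47))*(-12) = (-89 + ((½)*3*9 - 1)/(-84))*(-12) = (-89 + (27/2 - 1)*(-1/84))*(-12) = (-89 + (25/2)*(-1/84))*(-12) = (-89 - 25/168)*(-12) = -14977/168*(-12) = 14977/14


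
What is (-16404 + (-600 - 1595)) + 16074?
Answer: -2525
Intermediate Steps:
(-16404 + (-600 - 1595)) + 16074 = (-16404 - 2195) + 16074 = -18599 + 16074 = -2525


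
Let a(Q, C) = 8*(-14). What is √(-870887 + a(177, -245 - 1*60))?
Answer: I*√870999 ≈ 933.27*I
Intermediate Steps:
a(Q, C) = -112
√(-870887 + a(177, -245 - 1*60)) = √(-870887 - 112) = √(-870999) = I*√870999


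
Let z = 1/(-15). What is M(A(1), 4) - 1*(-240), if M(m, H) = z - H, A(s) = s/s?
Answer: 3539/15 ≈ 235.93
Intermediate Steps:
z = -1/15 ≈ -0.066667
A(s) = 1
M(m, H) = -1/15 - H
M(A(1), 4) - 1*(-240) = (-1/15 - 1*4) - 1*(-240) = (-1/15 - 4) + 240 = -61/15 + 240 = 3539/15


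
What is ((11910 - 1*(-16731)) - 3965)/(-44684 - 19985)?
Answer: -24676/64669 ≈ -0.38157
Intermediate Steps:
((11910 - 1*(-16731)) - 3965)/(-44684 - 19985) = ((11910 + 16731) - 3965)/(-64669) = (28641 - 3965)*(-1/64669) = 24676*(-1/64669) = -24676/64669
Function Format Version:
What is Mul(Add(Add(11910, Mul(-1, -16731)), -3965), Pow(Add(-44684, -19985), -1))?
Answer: Rational(-24676, 64669) ≈ -0.38157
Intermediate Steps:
Mul(Add(Add(11910, Mul(-1, -16731)), -3965), Pow(Add(-44684, -19985), -1)) = Mul(Add(Add(11910, 16731), -3965), Pow(-64669, -1)) = Mul(Add(28641, -3965), Rational(-1, 64669)) = Mul(24676, Rational(-1, 64669)) = Rational(-24676, 64669)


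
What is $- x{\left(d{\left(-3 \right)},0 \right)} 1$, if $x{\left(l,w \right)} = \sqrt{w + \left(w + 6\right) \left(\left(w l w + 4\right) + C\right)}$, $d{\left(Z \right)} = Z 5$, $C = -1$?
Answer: $- 3 \sqrt{2} \approx -4.2426$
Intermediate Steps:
$d{\left(Z \right)} = 5 Z$
$x{\left(l,w \right)} = \sqrt{w + \left(3 + l w^{2}\right) \left(6 + w\right)}$ ($x{\left(l,w \right)} = \sqrt{w + \left(w + 6\right) \left(\left(w l w + 4\right) - 1\right)} = \sqrt{w + \left(6 + w\right) \left(\left(l w w + 4\right) - 1\right)} = \sqrt{w + \left(6 + w\right) \left(\left(l w^{2} + 4\right) - 1\right)} = \sqrt{w + \left(6 + w\right) \left(\left(4 + l w^{2}\right) - 1\right)} = \sqrt{w + \left(6 + w\right) \left(3 + l w^{2}\right)} = \sqrt{w + \left(3 + l w^{2}\right) \left(6 + w\right)}$)
$- x{\left(d{\left(-3 \right)},0 \right)} 1 = - \sqrt{18 + 4 \cdot 0 + 5 \left(-3\right) 0^{3} + 6 \cdot 5 \left(-3\right) 0^{2}} \cdot 1 = - \sqrt{18 + 0 - 0 + 6 \left(-15\right) 0} \cdot 1 = - \sqrt{18 + 0 + 0 + 0} \cdot 1 = - \sqrt{18} \cdot 1 = - 3 \sqrt{2} \cdot 1 = - 3 \sqrt{2}$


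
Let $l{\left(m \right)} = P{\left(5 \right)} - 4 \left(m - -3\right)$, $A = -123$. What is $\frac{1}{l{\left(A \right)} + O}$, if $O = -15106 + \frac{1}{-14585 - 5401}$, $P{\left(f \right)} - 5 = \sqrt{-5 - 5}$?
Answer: $- \frac{5840215125702}{85389789639506209} - \frac{399440196 i \sqrt{10}}{85389789639506209} \approx -6.8395 \cdot 10^{-5} - 1.4793 \cdot 10^{-8} i$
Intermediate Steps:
$P{\left(f \right)} = 5 + i \sqrt{10}$ ($P{\left(f \right)} = 5 + \sqrt{-5 - 5} = 5 + \sqrt{-10} = 5 + i \sqrt{10}$)
$l{\left(m \right)} = -7 - 4 m + i \sqrt{10}$ ($l{\left(m \right)} = \left(5 + i \sqrt{10}\right) - 4 \left(m - -3\right) = \left(5 + i \sqrt{10}\right) - 4 \left(m + 3\right) = \left(5 + i \sqrt{10}\right) - 4 \left(3 + m\right) = \left(5 + i \sqrt{10}\right) - \left(12 + 4 m\right) = -7 - 4 m + i \sqrt{10}$)
$O = - \frac{301908517}{19986}$ ($O = -15106 + \frac{1}{-19986} = -15106 - \frac{1}{19986} = - \frac{301908517}{19986} \approx -15106.0$)
$\frac{1}{l{\left(A \right)} + O} = \frac{1}{\left(-7 - -492 + i \sqrt{10}\right) - \frac{301908517}{19986}} = \frac{1}{\left(-7 + 492 + i \sqrt{10}\right) - \frac{301908517}{19986}} = \frac{1}{\left(485 + i \sqrt{10}\right) - \frac{301908517}{19986}} = \frac{1}{- \frac{292215307}{19986} + i \sqrt{10}}$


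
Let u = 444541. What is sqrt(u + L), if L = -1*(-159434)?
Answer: 5*sqrt(24159) ≈ 777.16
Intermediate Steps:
L = 159434
sqrt(u + L) = sqrt(444541 + 159434) = sqrt(603975) = 5*sqrt(24159)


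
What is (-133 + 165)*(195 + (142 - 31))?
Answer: 9792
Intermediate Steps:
(-133 + 165)*(195 + (142 - 31)) = 32*(195 + 111) = 32*306 = 9792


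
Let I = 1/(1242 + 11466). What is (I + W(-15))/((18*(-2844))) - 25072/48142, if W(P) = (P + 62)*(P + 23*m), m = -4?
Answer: -6616926675995/15659339367456 ≈ -0.42255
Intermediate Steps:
I = 1/12708 ≈ 7.8691e-5
W(P) = (-92 + P)*(62 + P) (W(P) = (P + 62)*(P + 23*(-4)) = (62 + P)*(P - 92) = (62 + P)*(-92 + P) = (-92 + P)*(62 + P))
(I + W(-15))/((18*(-2844))) - 25072/48142 = (1/12708 + (-5704 + (-15)**2 - 30*(-15)))/((18*(-2844))) - 25072/48142 = (1/12708 + (-5704 + 225 + 450))/(-51192) - 25072*1/48142 = (1/12708 - 5029)*(-1/51192) - 12536/24071 = -63908531/12708*(-1/51192) - 12536/24071 = 63908531/650547936 - 12536/24071 = -6616926675995/15659339367456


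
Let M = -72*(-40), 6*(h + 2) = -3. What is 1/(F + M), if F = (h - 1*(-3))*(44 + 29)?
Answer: 2/5833 ≈ 0.00034288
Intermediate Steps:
h = -5/2 (h = -2 + (⅙)*(-3) = -2 - ½ = -5/2 ≈ -2.5000)
M = 2880
F = 73/2 (F = (-5/2 - 1*(-3))*(44 + 29) = (-5/2 + 3)*73 = (½)*73 = 73/2 ≈ 36.500)
1/(F + M) = 1/(73/2 + 2880) = 1/(5833/2) = 2/5833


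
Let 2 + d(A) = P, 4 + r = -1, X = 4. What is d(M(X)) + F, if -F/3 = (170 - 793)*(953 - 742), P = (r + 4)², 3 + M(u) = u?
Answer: 394358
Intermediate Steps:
r = -5 (r = -4 - 1 = -5)
M(u) = -3 + u
P = 1 (P = (-5 + 4)² = (-1)² = 1)
d(A) = -1 (d(A) = -2 + 1 = -1)
F = 394359 (F = -3*(170 - 793)*(953 - 742) = -(-1869)*211 = -3*(-131453) = 394359)
d(M(X)) + F = -1 + 394359 = 394358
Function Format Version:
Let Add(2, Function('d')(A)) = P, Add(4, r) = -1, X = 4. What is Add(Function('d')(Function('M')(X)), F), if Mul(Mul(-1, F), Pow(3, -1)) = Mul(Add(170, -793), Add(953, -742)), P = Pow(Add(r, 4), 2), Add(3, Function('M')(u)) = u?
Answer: 394358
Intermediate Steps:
r = -5 (r = Add(-4, -1) = -5)
Function('M')(u) = Add(-3, u)
P = 1 (P = Pow(Add(-5, 4), 2) = Pow(-1, 2) = 1)
Function('d')(A) = -1 (Function('d')(A) = Add(-2, 1) = -1)
F = 394359 (F = Mul(-3, Mul(Add(170, -793), Add(953, -742))) = Mul(-3, Mul(-623, 211)) = Mul(-3, -131453) = 394359)
Add(Function('d')(Function('M')(X)), F) = Add(-1, 394359) = 394358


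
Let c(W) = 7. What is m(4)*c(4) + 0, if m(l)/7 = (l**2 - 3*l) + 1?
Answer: 245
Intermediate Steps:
m(l) = 7 - 21*l + 7*l**2 (m(l) = 7*((l**2 - 3*l) + 1) = 7*(1 + l**2 - 3*l) = 7 - 21*l + 7*l**2)
m(4)*c(4) + 0 = (7 - 21*4 + 7*4**2)*7 + 0 = (7 - 84 + 7*16)*7 + 0 = (7 - 84 + 112)*7 + 0 = 35*7 + 0 = 245 + 0 = 245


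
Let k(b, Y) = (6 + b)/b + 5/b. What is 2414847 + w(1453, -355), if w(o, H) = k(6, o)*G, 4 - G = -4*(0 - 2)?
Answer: 7244507/3 ≈ 2.4148e+6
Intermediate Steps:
k(b, Y) = 5/b + (6 + b)/b (k(b, Y) = (6 + b)/b + 5/b = 5/b + (6 + b)/b)
G = -4 (G = 4 - (-4)*(0 - 2) = 4 - (-4)*(-2) = 4 - 1*8 = 4 - 8 = -4)
w(o, H) = -34/3 (w(o, H) = ((11 + 6)/6)*(-4) = ((⅙)*17)*(-4) = (17/6)*(-4) = -34/3)
2414847 + w(1453, -355) = 2414847 - 34/3 = 7244507/3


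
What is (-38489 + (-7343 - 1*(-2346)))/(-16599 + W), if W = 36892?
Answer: -43486/20293 ≈ -2.1429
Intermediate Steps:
(-38489 + (-7343 - 1*(-2346)))/(-16599 + W) = (-38489 + (-7343 - 1*(-2346)))/(-16599 + 36892) = (-38489 + (-7343 + 2346))/20293 = (-38489 - 4997)*(1/20293) = -43486*1/20293 = -43486/20293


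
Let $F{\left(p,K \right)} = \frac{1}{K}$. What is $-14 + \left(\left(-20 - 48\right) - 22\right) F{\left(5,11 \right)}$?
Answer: $- \frac{244}{11} \approx -22.182$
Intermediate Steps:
$-14 + \left(\left(-20 - 48\right) - 22\right) F{\left(5,11 \right)} = -14 + \frac{\left(-20 - 48\right) - 22}{11} = -14 + \left(-68 - 22\right) \frac{1}{11} = -14 - \frac{90}{11} = - \frac{244}{11}$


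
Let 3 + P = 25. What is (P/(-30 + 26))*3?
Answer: -33/2 ≈ -16.500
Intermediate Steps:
P = 22 (P = -3 + 25 = 22)
(P/(-30 + 26))*3 = (22/(-30 + 26))*3 = (22/(-4))*3 = -¼*22*3 = -11/2*3 = -33/2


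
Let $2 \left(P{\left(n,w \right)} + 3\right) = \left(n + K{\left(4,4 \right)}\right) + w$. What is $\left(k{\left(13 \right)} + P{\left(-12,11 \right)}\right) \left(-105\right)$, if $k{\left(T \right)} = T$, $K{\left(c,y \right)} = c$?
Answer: $- \frac{2415}{2} \approx -1207.5$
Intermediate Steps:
$P{\left(n,w \right)} = -1 + \frac{n}{2} + \frac{w}{2}$ ($P{\left(n,w \right)} = -3 + \frac{\left(n + 4\right) + w}{2} = -3 + \frac{\left(4 + n\right) + w}{2} = -3 + \frac{4 + n + w}{2} = -3 + \left(2 + \frac{n}{2} + \frac{w}{2}\right) = -1 + \frac{n}{2} + \frac{w}{2}$)
$\left(k{\left(13 \right)} + P{\left(-12,11 \right)}\right) \left(-105\right) = \left(13 + \left(-1 + \frac{1}{2} \left(-12\right) + \frac{1}{2} \cdot 11\right)\right) \left(-105\right) = \left(13 - \frac{3}{2}\right) \left(-105\right) = \frac{23}{2} \left(-105\right) = - \frac{2415}{2}$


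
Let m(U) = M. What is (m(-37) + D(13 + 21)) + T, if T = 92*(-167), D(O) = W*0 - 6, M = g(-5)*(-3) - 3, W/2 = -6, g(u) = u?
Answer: -15358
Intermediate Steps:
W = -12 (W = 2*(-6) = -12)
M = 12 (M = -5*(-3) - 3 = 15 - 3 = 12)
m(U) = 12
D(O) = -6 (D(O) = -12*0 - 6 = 0 - 6 = -6)
T = -15364
(m(-37) + D(13 + 21)) + T = (12 - 6) - 15364 = 6 - 15364 = -15358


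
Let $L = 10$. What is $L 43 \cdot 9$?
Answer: $3870$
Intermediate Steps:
$L 43 \cdot 9 = 10 \cdot 43 \cdot 9 = 430 \cdot 9 = 3870$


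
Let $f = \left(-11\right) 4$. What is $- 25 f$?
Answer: $1100$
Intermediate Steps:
$f = -44$
$- 25 f = \left(-25\right) \left(-44\right) = 1100$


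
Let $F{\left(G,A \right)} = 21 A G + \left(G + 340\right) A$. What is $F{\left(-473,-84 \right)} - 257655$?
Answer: $587889$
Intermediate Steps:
$F{\left(G,A \right)} = A \left(340 + G\right) + 21 A G$ ($F{\left(G,A \right)} = 21 A G + \left(340 + G\right) A = 21 A G + A \left(340 + G\right) = A \left(340 + G\right) + 21 A G$)
$F{\left(-473,-84 \right)} - 257655 = 2 \left(-84\right) \left(170 + 11 \left(-473\right)\right) - 257655 = 2 \left(-84\right) \left(170 - 5203\right) - 257655 = 2 \left(-84\right) \left(-5033\right) - 257655 = 845544 - 257655 = 587889$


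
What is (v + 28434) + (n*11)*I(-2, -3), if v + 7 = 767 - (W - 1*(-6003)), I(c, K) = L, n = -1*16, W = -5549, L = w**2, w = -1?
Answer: 28564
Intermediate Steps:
L = 1 (L = (-1)**2 = 1)
n = -16
I(c, K) = 1
v = 306 (v = -7 + (767 - (-5549 - 1*(-6003))) = -7 + (767 - (-5549 + 6003)) = -7 + (767 - 1*454) = -7 + (767 - 454) = -7 + 313 = 306)
(v + 28434) + (n*11)*I(-2, -3) = (306 + 28434) - 16*11*1 = 28740 - 176*1 = 28740 - 176 = 28564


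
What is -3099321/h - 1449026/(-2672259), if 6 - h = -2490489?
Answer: -1557798809423/2218415892735 ≈ -0.70221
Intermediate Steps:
h = 2490495 (h = 6 - 1*(-2490489) = 6 + 2490489 = 2490495)
-3099321/h - 1449026/(-2672259) = -3099321/2490495 - 1449026/(-2672259) = -3099321*1/2490495 - 1449026*(-1/2672259) = -1033107/830165 + 1449026/2672259 = -1557798809423/2218415892735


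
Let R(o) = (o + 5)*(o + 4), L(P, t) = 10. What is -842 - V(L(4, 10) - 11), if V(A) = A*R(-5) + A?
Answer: -841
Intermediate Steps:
R(o) = (4 + o)*(5 + o) (R(o) = (5 + o)*(4 + o) = (4 + o)*(5 + o))
V(A) = A (V(A) = A*(20 + (-5)² + 9*(-5)) + A = A*(20 + 25 - 45) + A = A*0 + A = 0 + A = A)
-842 - V(L(4, 10) - 11) = -842 - (10 - 11) = -842 - 1*(-1) = -842 + 1 = -841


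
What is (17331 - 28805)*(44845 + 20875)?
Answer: -754071280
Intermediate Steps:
(17331 - 28805)*(44845 + 20875) = -11474*65720 = -754071280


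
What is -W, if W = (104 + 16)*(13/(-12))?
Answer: 130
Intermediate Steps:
W = -130 (W = 120*(13*(-1/12)) = 120*(-13/12) = -130)
-W = -1*(-130) = 130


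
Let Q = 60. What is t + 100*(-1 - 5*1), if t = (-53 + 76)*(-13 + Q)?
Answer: 481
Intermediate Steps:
t = 1081 (t = (-53 + 76)*(-13 + 60) = 23*47 = 1081)
t + 100*(-1 - 5*1) = 1081 + 100*(-1 - 5*1) = 1081 + 100*(-1 - 5) = 1081 + 100*(-6) = 1081 - 600 = 481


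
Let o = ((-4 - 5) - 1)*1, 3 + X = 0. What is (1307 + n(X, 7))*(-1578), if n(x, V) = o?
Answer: -2046666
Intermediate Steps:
X = -3 (X = -3 + 0 = -3)
o = -10 (o = (-9 - 1)*1 = -10*1 = -10)
n(x, V) = -10
(1307 + n(X, 7))*(-1578) = (1307 - 10)*(-1578) = 1297*(-1578) = -2046666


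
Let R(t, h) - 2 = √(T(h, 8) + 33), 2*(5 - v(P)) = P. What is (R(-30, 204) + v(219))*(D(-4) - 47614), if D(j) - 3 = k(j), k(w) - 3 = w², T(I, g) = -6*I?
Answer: 4878180 - 47592*I*√1191 ≈ 4.8782e+6 - 1.6424e+6*I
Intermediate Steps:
v(P) = 5 - P/2
R(t, h) = 2 + √(33 - 6*h) (R(t, h) = 2 + √(-6*h + 33) = 2 + √(33 - 6*h))
k(w) = 3 + w²
D(j) = 6 + j² (D(j) = 3 + (3 + j²) = 6 + j²)
(R(-30, 204) + v(219))*(D(-4) - 47614) = ((2 + √(33 - 6*204)) + (5 - ½*219))*((6 + (-4)²) - 47614) = ((2 + √(33 - 1224)) + (5 - 219/2))*((6 + 16) - 47614) = ((2 + √(-1191)) - 209/2)*(22 - 47614) = ((2 + I*√1191) - 209/2)*(-47592) = (-205/2 + I*√1191)*(-47592) = 4878180 - 47592*I*√1191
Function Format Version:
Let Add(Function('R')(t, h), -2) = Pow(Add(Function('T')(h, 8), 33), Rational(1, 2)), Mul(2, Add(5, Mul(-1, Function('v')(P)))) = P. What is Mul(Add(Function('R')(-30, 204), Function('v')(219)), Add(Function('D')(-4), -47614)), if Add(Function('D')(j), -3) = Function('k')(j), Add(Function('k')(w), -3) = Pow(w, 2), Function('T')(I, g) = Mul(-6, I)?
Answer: Add(4878180, Mul(-47592, I, Pow(1191, Rational(1, 2)))) ≈ Add(4.8782e+6, Mul(-1.6424e+6, I))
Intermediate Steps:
Function('v')(P) = Add(5, Mul(Rational(-1, 2), P))
Function('R')(t, h) = Add(2, Pow(Add(33, Mul(-6, h)), Rational(1, 2))) (Function('R')(t, h) = Add(2, Pow(Add(Mul(-6, h), 33), Rational(1, 2))) = Add(2, Pow(Add(33, Mul(-6, h)), Rational(1, 2))))
Function('k')(w) = Add(3, Pow(w, 2))
Function('D')(j) = Add(6, Pow(j, 2)) (Function('D')(j) = Add(3, Add(3, Pow(j, 2))) = Add(6, Pow(j, 2)))
Mul(Add(Function('R')(-30, 204), Function('v')(219)), Add(Function('D')(-4), -47614)) = Mul(Add(Add(2, Pow(Add(33, Mul(-6, 204)), Rational(1, 2))), Add(5, Mul(Rational(-1, 2), 219))), Add(Add(6, Pow(-4, 2)), -47614)) = Mul(Add(Add(2, Pow(Add(33, -1224), Rational(1, 2))), Add(5, Rational(-219, 2))), Add(Add(6, 16), -47614)) = Mul(Add(Add(2, Pow(-1191, Rational(1, 2))), Rational(-209, 2)), Add(22, -47614)) = Mul(Add(Add(2, Mul(I, Pow(1191, Rational(1, 2)))), Rational(-209, 2)), -47592) = Mul(Add(Rational(-205, 2), Mul(I, Pow(1191, Rational(1, 2)))), -47592) = Add(4878180, Mul(-47592, I, Pow(1191, Rational(1, 2))))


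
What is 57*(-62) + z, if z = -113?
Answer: -3647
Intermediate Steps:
57*(-62) + z = 57*(-62) - 113 = -3534 - 113 = -3647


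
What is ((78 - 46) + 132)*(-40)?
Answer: -6560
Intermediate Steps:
((78 - 46) + 132)*(-40) = (32 + 132)*(-40) = 164*(-40) = -6560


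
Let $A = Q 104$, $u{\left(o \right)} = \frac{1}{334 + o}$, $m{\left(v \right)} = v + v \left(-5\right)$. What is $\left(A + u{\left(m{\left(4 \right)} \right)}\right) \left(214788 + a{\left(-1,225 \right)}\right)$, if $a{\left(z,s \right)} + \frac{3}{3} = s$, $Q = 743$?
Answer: $\frac{2641690862482}{159} \approx 1.6614 \cdot 10^{10}$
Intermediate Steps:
$a{\left(z,s \right)} = -1 + s$
$m{\left(v \right)} = - 4 v$ ($m{\left(v \right)} = v - 5 v = - 4 v$)
$A = 77272$ ($A = 743 \cdot 104 = 77272$)
$\left(A + u{\left(m{\left(4 \right)} \right)}\right) \left(214788 + a{\left(-1,225 \right)}\right) = \left(77272 + \frac{1}{334 - 16}\right) \left(214788 + \left(-1 + 225\right)\right) = \left(77272 + \frac{1}{334 - 16}\right) \left(214788 + 224\right) = \left(77272 + \frac{1}{318}\right) 215012 = \frac{24572497}{318} \cdot 215012 = \frac{2641690862482}{159}$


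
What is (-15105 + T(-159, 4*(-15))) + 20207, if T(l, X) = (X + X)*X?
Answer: 12302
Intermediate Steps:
T(l, X) = 2*X² (T(l, X) = (2*X)*X = 2*X²)
(-15105 + T(-159, 4*(-15))) + 20207 = (-15105 + 2*(4*(-15))²) + 20207 = (-15105 + 2*(-60)²) + 20207 = (-15105 + 2*3600) + 20207 = (-15105 + 7200) + 20207 = -7905 + 20207 = 12302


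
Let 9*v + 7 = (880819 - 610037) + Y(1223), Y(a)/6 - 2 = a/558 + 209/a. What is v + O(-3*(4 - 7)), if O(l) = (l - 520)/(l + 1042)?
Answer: 32370965260483/1075857201 ≈ 30089.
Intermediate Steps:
Y(a) = 12 + 1254/a + a/93 (Y(a) = 12 + 6*(a/558 + 209/a) = 12 + 6*(209/a + a/558) = 12 + (1254/a + a/93) = 12 + 1254/a + a/93)
O(l) = (-520 + l)/(1042 + l)
v = 30800654944/1023651 (v = -7/9 + ((880819 - 610037) + (12 + 1254/1223 + (1/93)*1223))/9 = -7/9 + (270782 + (12 + 1254*(1/1223) + 1223/93))/9 = -7/9 + (270782 + (12 + 1254/1223 + 1223/93))/9 = -7/9 + (270782 + 2977219/113739)/9 = -7/9 + (1/9)*(30801451117/113739) = -7/9 + 30801451117/1023651 = 30800654944/1023651 ≈ 30089.)
v + O(-3*(4 - 7)) = 30800654944/1023651 + (-520 - 3*(4 - 7))/(1042 - 3*(4 - 7)) = 30800654944/1023651 + (-520 - 3*(-3))/(1042 - 3*(-3)) = 30800654944/1023651 + (-520 + 9)/(1042 + 9) = 30800654944/1023651 - 511/1051 = 32370965260483/1075857201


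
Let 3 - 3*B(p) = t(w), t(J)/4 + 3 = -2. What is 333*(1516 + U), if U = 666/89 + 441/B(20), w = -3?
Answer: 1077693561/2047 ≈ 5.2648e+5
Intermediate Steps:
t(J) = -20 (t(J) = -12 + 4*(-2) = -12 - 8 = -20)
B(p) = 23/3 (B(p) = 1 - ⅓*(-20) = 1 + 20/3 = 23/3)
U = 133065/2047 (U = 666/89 + 441/(23/3) = 666*(1/89) + 441*(3/23) = 666/89 + 1323/23 = 133065/2047 ≈ 65.005)
333*(1516 + U) = 333*(1516 + 133065/2047) = 333*(3236317/2047) = 1077693561/2047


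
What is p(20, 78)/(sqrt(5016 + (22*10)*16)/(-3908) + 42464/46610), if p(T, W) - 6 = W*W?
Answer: 1917587428311822400/286673226674039 + 1077181326712750*sqrt(2134)/286673226674039 ≈ 6862.7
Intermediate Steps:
p(T, W) = 6 + W**2 (p(T, W) = 6 + W*W = 6 + W**2)
p(20, 78)/(sqrt(5016 + (22*10)*16)/(-3908) + 42464/46610) = (6 + 78**2)/(sqrt(5016 + (22*10)*16)/(-3908) + 42464/46610) = (6 + 6084)/(sqrt(5016 + 220*16)*(-1/3908) + 42464*(1/46610)) = 6090/(sqrt(5016 + 3520)*(-1/3908) + 21232/23305) = 6090/(sqrt(8536)*(-1/3908) + 21232/23305) = 6090/((2*sqrt(2134))*(-1/3908) + 21232/23305) = 6090/(-sqrt(2134)/1954 + 21232/23305) = 6090/(21232/23305 - sqrt(2134)/1954)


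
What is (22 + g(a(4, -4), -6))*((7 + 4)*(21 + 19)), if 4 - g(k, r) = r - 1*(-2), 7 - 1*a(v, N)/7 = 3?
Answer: 13200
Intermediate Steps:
a(v, N) = 28 (a(v, N) = 49 - 7*3 = 49 - 21 = 28)
g(k, r) = 2 - r (g(k, r) = 4 - (r - 1*(-2)) = 4 - (r + 2) = 4 - (2 + r) = 4 + (-2 - r) = 2 - r)
(22 + g(a(4, -4), -6))*((7 + 4)*(21 + 19)) = (22 + (2 - 1*(-6)))*((7 + 4)*(21 + 19)) = (22 + (2 + 6))*(11*40) = (22 + 8)*440 = 30*440 = 13200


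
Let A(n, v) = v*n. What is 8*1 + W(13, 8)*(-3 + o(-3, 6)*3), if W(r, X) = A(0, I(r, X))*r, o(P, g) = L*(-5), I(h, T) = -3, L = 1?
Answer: 8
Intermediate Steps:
A(n, v) = n*v
o(P, g) = -5 (o(P, g) = 1*(-5) = -5)
W(r, X) = 0 (W(r, X) = (0*(-3))*r = 0*r = 0)
8*1 + W(13, 8)*(-3 + o(-3, 6)*3) = 8*1 + 0*(-3 - 5*3) = 8 + 0*(-3 - 15) = 8 + 0*(-18) = 8 + 0 = 8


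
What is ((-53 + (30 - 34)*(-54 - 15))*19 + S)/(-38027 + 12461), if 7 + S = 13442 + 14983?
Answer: -10885/8522 ≈ -1.2773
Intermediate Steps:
S = 28418 (S = -7 + (13442 + 14983) = -7 + 28425 = 28418)
((-53 + (30 - 34)*(-54 - 15))*19 + S)/(-38027 + 12461) = ((-53 + (30 - 34)*(-54 - 15))*19 + 28418)/(-38027 + 12461) = ((-53 - 4*(-69))*19 + 28418)/(-25566) = ((-53 + 276)*19 + 28418)*(-1/25566) = (223*19 + 28418)*(-1/25566) = (4237 + 28418)*(-1/25566) = 32655*(-1/25566) = -10885/8522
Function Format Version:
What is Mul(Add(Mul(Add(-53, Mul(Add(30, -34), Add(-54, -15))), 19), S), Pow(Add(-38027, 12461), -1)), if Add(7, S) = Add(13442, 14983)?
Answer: Rational(-10885, 8522) ≈ -1.2773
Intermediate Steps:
S = 28418 (S = Add(-7, Add(13442, 14983)) = Add(-7, 28425) = 28418)
Mul(Add(Mul(Add(-53, Mul(Add(30, -34), Add(-54, -15))), 19), S), Pow(Add(-38027, 12461), -1)) = Mul(Add(Mul(Add(-53, Mul(Add(30, -34), Add(-54, -15))), 19), 28418), Pow(Add(-38027, 12461), -1)) = Mul(Add(Mul(Add(-53, Mul(-4, -69)), 19), 28418), Pow(-25566, -1)) = Mul(Add(Mul(Add(-53, 276), 19), 28418), Rational(-1, 25566)) = Mul(Add(Mul(223, 19), 28418), Rational(-1, 25566)) = Mul(Add(4237, 28418), Rational(-1, 25566)) = Mul(32655, Rational(-1, 25566)) = Rational(-10885, 8522)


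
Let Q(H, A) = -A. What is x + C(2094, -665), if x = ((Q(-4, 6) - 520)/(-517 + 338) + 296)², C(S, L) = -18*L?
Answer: 3246850870/32041 ≈ 1.0133e+5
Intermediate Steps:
x = 2863320100/32041 (x = ((-1*6 - 520)/(-517 + 338) + 296)² = ((-6 - 520)/(-179) + 296)² = (-526*(-1/179) + 296)² = (526/179 + 296)² = (53510/179)² = 2863320100/32041 ≈ 89364.)
x + C(2094, -665) = 2863320100/32041 - 18*(-665) = 2863320100/32041 + 11970 = 3246850870/32041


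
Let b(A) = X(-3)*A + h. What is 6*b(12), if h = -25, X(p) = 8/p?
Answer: -342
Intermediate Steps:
b(A) = -25 - 8*A/3 (b(A) = (8/(-3))*A - 25 = (8*(-⅓))*A - 25 = -8*A/3 - 25 = -25 - 8*A/3)
6*b(12) = 6*(-25 - 8/3*12) = 6*(-25 - 32) = 6*(-57) = -342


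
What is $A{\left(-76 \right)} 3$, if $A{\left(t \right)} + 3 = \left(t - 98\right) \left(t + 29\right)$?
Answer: $24525$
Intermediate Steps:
$A{\left(t \right)} = -3 + \left(-98 + t\right) \left(29 + t\right)$ ($A{\left(t \right)} = -3 + \left(t - 98\right) \left(t + 29\right) = -3 + \left(-98 + t\right) \left(29 + t\right)$)
$A{\left(-76 \right)} 3 = \left(-2845 + \left(-76\right)^{2} - -5244\right) 3 = \left(-2845 + 5776 + 5244\right) 3 = 8175 \cdot 3 = 24525$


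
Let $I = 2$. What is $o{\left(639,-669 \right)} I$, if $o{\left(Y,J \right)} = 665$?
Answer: $1330$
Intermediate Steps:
$o{\left(639,-669 \right)} I = 665 \cdot 2 = 1330$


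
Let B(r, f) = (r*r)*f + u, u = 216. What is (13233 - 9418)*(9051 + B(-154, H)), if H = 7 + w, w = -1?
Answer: 578212845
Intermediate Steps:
H = 6 (H = 7 - 1 = 6)
B(r, f) = 216 + f*r² (B(r, f) = (r*r)*f + 216 = r²*f + 216 = f*r² + 216 = 216 + f*r²)
(13233 - 9418)*(9051 + B(-154, H)) = (13233 - 9418)*(9051 + (216 + 6*(-154)²)) = 3815*(9051 + (216 + 6*23716)) = 3815*(9051 + (216 + 142296)) = 3815*(9051 + 142512) = 3815*151563 = 578212845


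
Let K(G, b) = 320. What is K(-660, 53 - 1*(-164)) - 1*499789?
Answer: -499469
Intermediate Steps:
K(-660, 53 - 1*(-164)) - 1*499789 = 320 - 1*499789 = 320 - 499789 = -499469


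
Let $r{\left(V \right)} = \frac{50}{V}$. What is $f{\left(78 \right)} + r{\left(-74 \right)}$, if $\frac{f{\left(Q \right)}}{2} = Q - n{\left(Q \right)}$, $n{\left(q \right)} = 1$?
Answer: $\frac{5673}{37} \approx 153.32$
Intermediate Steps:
$f{\left(Q \right)} = -2 + 2 Q$ ($f{\left(Q \right)} = 2 \left(Q - 1\right) = 2 \left(-1 + Q\right) = -2 + 2 Q$)
$f{\left(78 \right)} + r{\left(-74 \right)} = \left(-2 + 2 \cdot 78\right) + \frac{50}{-74} = \left(-2 + 156\right) + 50 \left(- \frac{1}{74}\right) = 154 - \frac{25}{37} = \frac{5673}{37}$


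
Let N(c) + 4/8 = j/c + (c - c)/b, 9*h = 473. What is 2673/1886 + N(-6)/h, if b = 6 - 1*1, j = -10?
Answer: 642066/446039 ≈ 1.4395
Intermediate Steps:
h = 473/9 (h = (1/9)*473 = 473/9 ≈ 52.556)
b = 5 (b = 6 - 1 = 5)
N(c) = -1/2 - 10/c (N(c) = -1/2 + (-10/c + (c - c)/5) = -1/2 + (-10/c + 0*(1/5)) = -1/2 + (-10/c + 0) = -1/2 - 10/c)
2673/1886 + N(-6)/h = 2673/1886 + ((1/2)*(-20 - 1*(-6))/(-6))/(473/9) = 2673*(1/1886) + ((1/2)*(-1/6)*(-20 + 6))*(9/473) = 2673/1886 + ((1/2)*(-1/6)*(-14))*(9/473) = 2673/1886 + (7/6)*(9/473) = 2673/1886 + 21/946 = 642066/446039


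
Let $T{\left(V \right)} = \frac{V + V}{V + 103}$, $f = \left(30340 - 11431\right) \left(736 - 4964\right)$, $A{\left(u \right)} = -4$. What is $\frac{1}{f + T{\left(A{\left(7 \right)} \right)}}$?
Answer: $- \frac{99}{7914777956} \approx -1.2508 \cdot 10^{-8}$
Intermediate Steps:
$f = -79947252$ ($f = 18909 \left(-4228\right) = -79947252$)
$T{\left(V \right)} = \frac{2 V}{103 + V}$
$\frac{1}{f + T{\left(A{\left(7 \right)} \right)}} = \frac{1}{-79947252 + 2 \left(-4\right) \frac{1}{103 - 4}} = \frac{1}{-79947252 + 2 \left(-4\right) \frac{1}{99}} = \frac{1}{-79947252 - \frac{8}{99}} = \frac{1}{- \frac{7914777956}{99}} = - \frac{99}{7914777956}$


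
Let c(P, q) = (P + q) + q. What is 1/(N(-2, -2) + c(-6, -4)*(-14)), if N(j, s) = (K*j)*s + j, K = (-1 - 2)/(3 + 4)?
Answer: 7/1346 ≈ 0.0052006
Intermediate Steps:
c(P, q) = P + 2*q
K = -3/7 ≈ -0.42857
N(j, s) = j - 3*j*s/7 (N(j, s) = (-3*j/7)*s + j = -3*j*s/7 + j = j - 3*j*s/7)
1/(N(-2, -2) + c(-6, -4)*(-14)) = 1/((⅐)*(-2)*(7 - 3*(-2)) + (-6 + 2*(-4))*(-14)) = 1/((⅐)*(-2)*(7 + 6) + (-6 - 8)*(-14)) = 1/((⅐)*(-2)*13 - 14*(-14)) = 1/(-26/7 + 196) = 1/(1346/7) = 7/1346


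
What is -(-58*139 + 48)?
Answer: 8014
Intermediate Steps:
-(-58*139 + 48) = -(-8062 + 48) = -1*(-8014) = 8014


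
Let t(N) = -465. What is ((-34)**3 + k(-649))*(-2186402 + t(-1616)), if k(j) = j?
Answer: 87371897251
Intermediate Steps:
((-34)**3 + k(-649))*(-2186402 + t(-1616)) = ((-34)**3 - 649)*(-2186402 - 465) = (-39304 - 649)*(-2186867) = -39953*(-2186867) = 87371897251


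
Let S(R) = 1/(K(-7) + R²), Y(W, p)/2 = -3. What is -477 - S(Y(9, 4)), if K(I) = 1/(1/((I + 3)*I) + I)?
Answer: -3335379/6992 ≈ -477.03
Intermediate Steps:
K(I) = 1/(I + 1/(I*(3 + I))) (K(I) = 1/(1/((3 + I)*I) + I) = 1/(1/(I*(3 + I)) + I) = 1/(I + 1/(I*(3 + I))))
Y(W, p) = -6 (Y(W, p) = 2*(-3) = -6)
S(R) = 1/(-28/195 + R²) (S(R) = 1/(-7*(3 - 7)/(1 + (-7)³ + 3*(-7)²) + R²) = 1/(-7*(-4)/(1 - 343 + 3*49) + R²) = 1/(-7*(-4)/(1 - 343 + 147) + R²) = 1/(-7*(-4)/(-195) + R²) = 1/(-7*(-1/195)*(-4) + R²) = 1/(-28/195 + R²))
-477 - S(Y(9, 4)) = -477 - 195/(-28 + 195*(-6)²) = -477 - 195/(-28 + 195*36) = -477 - 195/(-28 + 7020) = -477 - 195/6992 = -3335379/6992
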